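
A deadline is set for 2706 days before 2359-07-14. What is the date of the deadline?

2352-02-15

Count 2706 days before July 14, 2359:
Day-of-year of February 15, 2352: 46.
Day-of-year of July 14, 2359: 195.
2352 has 366 days, so 366 − 46 = 320 days remain in 2352.
Full years: 2353: 365; 2354: 365; 2355: 365; 2356: 366; 2357: 365; 2358: 365. Sum = 2191.
Total: 320 + 2191 + 195 = 2706 days.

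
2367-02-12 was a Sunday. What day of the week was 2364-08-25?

Tuesday

Count forward from the earlier date (August 25, 2364) to the later (February 12, 2367):
Day-of-year of August 25, 2364: 238.
Day-of-year of February 12, 2367: 43.
2364 has 366 days, so 366 − 238 = 128 days remain in 2364.
Full years: 2365: 365; 2366: 365. Sum = 730.
Total: 128 + 730 + 43 = 901 days.
901 mod 7 = 5, so 5 days before Sunday is Tuesday.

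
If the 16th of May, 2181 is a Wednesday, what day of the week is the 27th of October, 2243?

Friday

Day-of-year of May 16, 2181: 136.
Day-of-year of October 27, 2243: 300.
2181 has 365 days, so 365 − 136 = 229 days remain in 2181.
Full years 2182–2242: 47 common + 14 leap = 47×365 + 14×366 = 22279 days.
Total: 229 + 22279 + 300 = 22808 days.
22808 mod 7 = 2, so 2 days after Wednesday is Friday.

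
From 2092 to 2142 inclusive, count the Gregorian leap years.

Years divisible by 4: 2092, 2096, …, 2140 — 13 in all.
Of these, 2100 is divisible by 100 but not 400, so not leap.
Leap years: 13 − 1 = 12.

12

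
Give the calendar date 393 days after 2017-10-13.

2018-11-10

Count 393 days after October 13, 2017:
October 13, 2017 → October 13, 2018: 365 days.
October 2018: 31 − 13 = 18 days remain.
November 1–10, 2018: 10 days.
Residual: 28 days.
Total: 393 days.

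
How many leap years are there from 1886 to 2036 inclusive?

37

Years divisible by 4: 1888, 1892, …, 2036 — 38 in all.
Of these, 1900 is divisible by 100 but not 400, so not leap.
2000 is divisible by 400, so still leap.
Leap years: 38 − 1 = 37.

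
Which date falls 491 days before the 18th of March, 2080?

the 13th of November, 2078

Count 491 days before March 18, 2080:
November 13, 2078 → November 13, 2079: 365 days.
November 2079: 30 − 13 = 17 days remain.
Then December (31), January (31), February 2080 (29): 31 + 31 + 29 = 91 days.
March 1–18, 2080: 18 days.
Residual: 126 days.
Total: 491 days.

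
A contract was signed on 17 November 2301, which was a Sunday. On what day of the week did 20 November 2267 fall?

Count forward from the earlier date (November 20, 2267) to the later (November 17, 2301):
Day-of-year of November 20, 2267: 324.
Day-of-year of November 17, 2301: 321.
2267 has 365 days, so 365 − 324 = 41 days remain in 2267.
Full years 2268–2300: 25 common + 8 leap = 25×365 + 8×366 = 12053 days.
Total: 41 + 12053 + 321 = 12415 days.
12415 mod 7 = 4, so 4 days before Sunday is Wednesday.

Wednesday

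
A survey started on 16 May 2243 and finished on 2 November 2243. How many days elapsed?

170

May 2243: 31 − 16 = 15 days remain.
Then June (30), July (31), August (31), September (30), October (31): 30 + 31 + 31 + 30 + 31 = 153 days.
November 1–2, 2243: 2 days.
Total: 15 + 153 + 2 = 170 days.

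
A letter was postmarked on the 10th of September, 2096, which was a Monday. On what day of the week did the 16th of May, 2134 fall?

Sunday

Day-of-year of September 10, 2096: 254.
Day-of-year of May 16, 2134: 136.
2096 has 366 days, so 366 − 254 = 112 days remain in 2096.
Full years 2097–2133: 29 common + 8 leap = 29×365 + 8×366 = 13513 days.
Total: 112 + 13513 + 136 = 13761 days.
13761 mod 7 = 6, so 6 days after Monday is Sunday.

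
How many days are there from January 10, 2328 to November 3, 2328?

298

January 2328: 31 − 10 = 21 days remain.
Then 9 full months totalling 274 days.
November 1–3, 2328: 3 days.
Total: 21 + 274 + 3 = 298 days.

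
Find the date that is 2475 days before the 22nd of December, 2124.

the 14th of March, 2118

Count 2475 days before December 22, 2124:
Day-of-year of March 14, 2118: 73.
Day-of-year of December 22, 2124: 357.
2118 has 365 days, so 365 − 73 = 292 days remain in 2118.
Full years: 2119: 365; 2120: 366; 2121: 365; 2122: 365; 2123: 365. Sum = 1826.
Total: 292 + 1826 + 357 = 2475 days.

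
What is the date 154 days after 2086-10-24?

2087-03-27

Count 154 days after October 24, 2086:
Day-of-year of October 24, 2086: 297.
Day-of-year of March 27, 2087: 86.
2086 has 365 days, so 365 − 297 = 68 days remain in 2086.
Total: 68 + 86 = 154 days.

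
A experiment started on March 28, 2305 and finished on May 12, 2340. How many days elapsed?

12829

Day-of-year of March 28, 2305: 87.
Day-of-year of May 12, 2340: 133.
2305 has 365 days, so 365 − 87 = 278 days remain in 2305.
Full years 2306–2339: 26 common + 8 leap = 26×365 + 8×366 = 12418 days.
Total: 278 + 12418 + 133 = 12829 days.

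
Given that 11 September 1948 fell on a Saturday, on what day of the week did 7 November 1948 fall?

September 1948: 30 − 11 = 19 days remain.
Then October (31): 31 days.
November 1–7, 1948: 7 days.
Total: 19 + 31 + 7 = 57 days.
57 mod 7 = 1, so 1 day after Saturday is Sunday.

Sunday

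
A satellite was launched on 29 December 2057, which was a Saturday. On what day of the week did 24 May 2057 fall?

Thursday

Count forward from the earlier date (May 24, 2057) to the later (December 29, 2057):
May 2057: 31 − 24 = 7 days remain.
Then June (30), July (31), August (31), September (30), October (31), November (30): 30 + 31 + 31 + 30 + 31 + 30 = 183 days.
December 1–29, 2057: 29 days.
Total: 7 + 183 + 29 = 219 days.
219 mod 7 = 2, so 2 days before Saturday is Thursday.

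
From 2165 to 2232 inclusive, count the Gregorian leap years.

16

Years divisible by 4: 2168, 2172, …, 2232 — 17 in all.
Of these, 2200 is divisible by 100 but not 400, so not leap.
Leap years: 17 − 1 = 16.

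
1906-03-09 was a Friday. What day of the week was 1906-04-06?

Friday

March 1906: 31 − 9 = 22 days remain.
April 1–6, 1906: 6 days.
Total: 22 + 6 = 28 days.
28 is a multiple of 7, so 1906-04-06 falls on the same weekday: Friday.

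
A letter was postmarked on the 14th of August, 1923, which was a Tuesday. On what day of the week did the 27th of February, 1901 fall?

Count forward from the earlier date (February 27, 1901) to the later (August 14, 1923):
From February 27, 1901 to February 27, 1923: 22 years, of which 5 contain a Feb 29 — 17×365 + 5×366 = 8035 days.
February 1923: 28 − 27 = 1 day remains (1923 is not a leap year, so February has 28 days).
Then March (31), April (30), May (31), June (30), July (31): 31 + 30 + 31 + 30 + 31 = 153 days.
August 1–14, 1923: 14 days.
Residual: 168 days.
Total: 8203 days.
8203 mod 7 = 6, so 6 days before Tuesday is Wednesday.

Wednesday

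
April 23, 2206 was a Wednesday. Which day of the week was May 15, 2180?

Monday

Count forward from the earlier date (May 15, 2180) to the later (April 23, 2206):
From May 15, 2180 to May 15, 2205: 25 years, of which 5 contain a Feb 29 — 20×365 + 5×366 = 9130 days.
(2200 is not a leap year (divisible by 100 but not 400).)
May 2205: 31 − 15 = 16 days remain.
Then 10 full months totalling 304 days.
April 1–23, 2206: 23 days.
Residual: 343 days.
Total: 9473 days.
9473 mod 7 = 2, so 2 days before Wednesday is Monday.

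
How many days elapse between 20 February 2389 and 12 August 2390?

538

Day-of-year of February 20, 2389: 51.
Day-of-year of August 12, 2390: 224.
2389 has 365 days, so 365 − 51 = 314 days remain in 2389.
Total: 314 + 224 = 538 days.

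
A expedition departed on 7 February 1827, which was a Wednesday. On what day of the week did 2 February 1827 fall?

Count forward from the earlier date (February 2, 1827) to the later (February 7, 1827):
Within February 1827: 7 − 2 = 5 days.
5 mod 7 = 5, so 5 days before Wednesday is Friday.

Friday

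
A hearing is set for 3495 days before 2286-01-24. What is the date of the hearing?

2276-06-30

Count 3495 days before January 24, 2286:
From June 30, 2276 to June 30, 2285: 9 years, of which 2 contain a Feb 29 — 7×365 + 2×366 = 3287 days.
June 2285: 30 − 30 = 0 days remain.
Then July (31), August (31), September (30), October (31), November (30), December (31): 31 + 31 + 30 + 31 + 30 + 31 = 184 days.
January 1–24, 2286: 24 days.
Residual: 208 days.
Total: 3495 days.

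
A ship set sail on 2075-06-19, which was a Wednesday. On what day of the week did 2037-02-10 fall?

Count forward from the earlier date (February 10, 2037) to the later (June 19, 2075):
Day-of-year of February 10, 2037: 41.
Day-of-year of June 19, 2075: 170.
2037 has 365 days, so 365 − 41 = 324 days remain in 2037.
Full years 2038–2074: 28 common + 9 leap = 28×365 + 9×366 = 13514 days.
Total: 324 + 13514 + 170 = 14008 days.
14008 mod 7 = 1, so 1 day before Wednesday is Tuesday.

Tuesday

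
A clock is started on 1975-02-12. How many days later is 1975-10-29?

February 1975: 28 − 12 = 16 days remain (1975 is not a leap year, so February has 28 days).
Then March (31), April (30), May (31), June (30), July (31), August (31), September (30): 31 + 30 + 31 + 30 + 31 + 31 + 30 = 214 days.
October 1–29, 1975: 29 days.
Total: 16 + 214 + 29 = 259 days.

259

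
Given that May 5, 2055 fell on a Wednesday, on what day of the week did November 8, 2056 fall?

May 5, 2055 → May 5, 2056: 366 days (2056 is a leap year).
May 2056: 31 − 5 = 26 days remain.
Then June (30), July (31), August (31), September (30), October (31): 30 + 31 + 31 + 30 + 31 = 153 days.
November 1–8, 2056: 8 days.
Residual: 187 days.
Total: 553 days.
553 is a multiple of 7, so November 8, 2056 falls on the same weekday: Wednesday.

Wednesday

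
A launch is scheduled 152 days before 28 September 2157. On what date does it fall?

29 April 2157

Count 152 days before September 28, 2157:
April 2157: 30 − 29 = 1 day remains.
Then May (31), June (30), July (31), August (31): 31 + 30 + 31 + 31 = 123 days.
September 1–28, 2157: 28 days.
Total: 1 + 123 + 28 = 152 days.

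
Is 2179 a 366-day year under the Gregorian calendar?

2179 is not a leap year.

No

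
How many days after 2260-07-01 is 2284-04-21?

From July 1, 2260 to July 1, 2283: 23 years, of which 5 contain a Feb 29 — 18×365 + 5×366 = 8400 days.
July 2283: 31 − 1 = 30 days remain.
Then August (31), September (30), October (31), November (30), December (31), January (31), February 2284 (29), March (31): 31 + 30 + 31 + 30 + 31 + 31 + 29 + 31 = 244 days.
April 1–21, 2284: 21 days.
Residual: 295 days.
Total: 8695 days.

8695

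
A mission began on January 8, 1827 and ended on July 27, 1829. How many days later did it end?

January 8, 1827 → January 8, 1828: 365 days.
January 8, 1828 → January 8, 1829: 366 days (1828 is a leap year).
January 1829: 31 − 8 = 23 days remain.
Then February 1829 (28), March (31), April (30), May (31), June (30): 28 + 31 + 30 + 31 + 30 = 150 days.
July 1–27, 1829: 27 days.
Residual: 200 days.
Total: 931 days.

931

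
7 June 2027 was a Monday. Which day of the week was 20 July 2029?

Friday

June 2027: 30 − 7 = 23 days remain.
Then 24 full months totalling 731 days.
July 1–20, 2029: 20 days.
Total: 23 + 731 + 20 = 774 days.
774 mod 7 = 4, so 4 days after Monday is Friday.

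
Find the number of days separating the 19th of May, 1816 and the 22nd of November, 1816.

187

May 1816: 31 − 19 = 12 days remain.
Then June (30), July (31), August (31), September (30), October (31): 30 + 31 + 31 + 30 + 31 = 153 days.
November 1–22, 1816: 22 days.
Total: 12 + 153 + 22 = 187 days.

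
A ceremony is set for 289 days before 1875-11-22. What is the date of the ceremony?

1875-02-06

Count 289 days before November 22, 1875:
February 1875: 28 − 6 = 22 days remain (1875 is not a leap year, so February has 28 days).
Then March (31), April (30), May (31), June (30), July (31), August (31), September (30), October (31): 31 + 30 + 31 + 30 + 31 + 31 + 30 + 31 = 245 days.
November 1–22, 1875: 22 days.
Total: 22 + 245 + 22 = 289 days.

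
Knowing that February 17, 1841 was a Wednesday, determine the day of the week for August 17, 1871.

Thursday

From February 17, 1841 to February 17, 1871: 30 years, of which 7 contain a Feb 29 — 23×365 + 7×366 = 10957 days.
February 1871: 28 − 17 = 11 days remain (1871 is not a leap year, so February has 28 days).
Then March (31), April (30), May (31), June (30), July (31): 31 + 30 + 31 + 30 + 31 = 153 days.
August 1–17, 1871: 17 days.
Residual: 181 days.
Total: 11138 days.
11138 mod 7 = 1, so 1 day after Wednesday is Thursday.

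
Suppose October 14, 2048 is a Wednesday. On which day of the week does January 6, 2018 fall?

Count forward from the earlier date (January 6, 2018) to the later (October 14, 2048):
Day-of-year of January 6, 2018: 6.
Day-of-year of October 14, 2048: 288.
2018 has 365 days, so 365 − 6 = 359 days remain in 2018.
Full years 2019–2047: 22 common + 7 leap = 22×365 + 7×366 = 10592 days.
Total: 359 + 10592 + 288 = 11239 days.
11239 mod 7 = 4, so 4 days before Wednesday is Saturday.

Saturday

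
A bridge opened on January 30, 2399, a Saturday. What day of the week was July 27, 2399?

January 2399: 31 − 30 = 1 day remains.
Then February 2399 (28), March (31), April (30), May (31), June (30): 28 + 31 + 30 + 31 + 30 = 150 days.
July 1–27, 2399: 27 days.
Total: 1 + 150 + 27 = 178 days.
178 mod 7 = 3, so 3 days after Saturday is Tuesday.

Tuesday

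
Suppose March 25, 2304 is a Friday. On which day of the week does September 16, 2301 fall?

Monday

Count forward from the earlier date (September 16, 2301) to the later (March 25, 2304):
September 16, 2301 → September 16, 2302: 365 days.
September 16, 2302 → September 16, 2303: 365 days.
September 2303: 30 − 16 = 14 days remain.
Then October (31), November (30), December (31), January (31), February 2304 (29): 31 + 30 + 31 + 31 + 29 = 152 days.
March 1–25, 2304: 25 days.
Residual: 191 days.
Total: 921 days.
921 mod 7 = 4, so 4 days before Friday is Monday.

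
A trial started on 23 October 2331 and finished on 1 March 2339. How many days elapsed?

Day-of-year of October 23, 2331: 296.
Day-of-year of March 1, 2339: 60.
2331 has 365 days, so 365 − 296 = 69 days remain in 2331.
Full years 2332–2338: 5 common + 2 leap = 5×365 + 2×366 = 2557 days.
Total: 69 + 2557 + 60 = 2686 days.

2686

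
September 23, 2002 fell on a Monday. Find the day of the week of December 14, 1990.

Count forward from the earlier date (December 14, 1990) to the later (September 23, 2002):
Day-of-year of December 14, 1990: 348.
Day-of-year of September 23, 2002: 266.
1990 has 365 days, so 365 − 348 = 17 days remain in 1990.
Full years 1991–2001: 8 common + 3 leap = 8×365 + 3×366 = 4018 days.
Total: 17 + 4018 + 266 = 4301 days.
4301 mod 7 = 3, so 3 days before Monday is Friday.

Friday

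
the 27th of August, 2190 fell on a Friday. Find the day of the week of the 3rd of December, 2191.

August 27, 2190 → August 27, 2191: 365 days.
August 2191: 31 − 27 = 4 days remain.
Then September (30), October (31), November (30): 30 + 31 + 30 = 91 days.
December 1–3, 2191: 3 days.
Residual: 98 days.
Total: 463 days.
463 mod 7 = 1, so 1 day after Friday is Saturday.

Saturday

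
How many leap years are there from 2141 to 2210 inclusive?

Years divisible by 4: 2144, 2148, …, 2208 — 17 in all.
Of these, 2200 is divisible by 100 but not 400, so not leap.
Leap years: 17 − 1 = 16.

16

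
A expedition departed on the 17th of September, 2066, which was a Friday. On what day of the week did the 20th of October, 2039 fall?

Count forward from the earlier date (October 20, 2039) to the later (September 17, 2066):
From October 20, 2039 to October 20, 2065: 26 years, of which 7 contain a Feb 29 — 19×365 + 7×366 = 9497 days.
October 2065: 31 − 20 = 11 days remain.
Then 10 full months totalling 304 days.
September 1–17, 2066: 17 days.
Residual: 332 days.
Total: 9829 days.
9829 mod 7 = 1, so 1 day before Friday is Thursday.

Thursday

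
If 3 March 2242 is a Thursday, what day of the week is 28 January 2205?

Count forward from the earlier date (January 28, 2205) to the later (March 3, 2242):
Day-of-year of January 28, 2205: 28.
Day-of-year of March 3, 2242: 62.
2205 has 365 days, so 365 − 28 = 337 days remain in 2205.
Full years 2206–2241: 27 common + 9 leap = 27×365 + 9×366 = 13149 days.
Total: 337 + 13149 + 62 = 13548 days.
13548 mod 7 = 3, so 3 days before Thursday is Monday.

Monday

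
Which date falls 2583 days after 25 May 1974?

20 June 1981

Count 2583 days after May 25, 1974:
From May 25, 1974 to May 25, 1981: 7 years, of which 2 contain a Feb 29 — 5×365 + 2×366 = 2557 days.
May 1981: 31 − 25 = 6 days remain.
June 1–20, 1981: 20 days.
Residual: 26 days.
Total: 2583 days.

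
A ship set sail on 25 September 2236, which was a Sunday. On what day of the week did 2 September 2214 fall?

Friday

Count forward from the earlier date (September 2, 2214) to the later (September 25, 2236):
Day-of-year of September 2, 2214: 245.
Day-of-year of September 25, 2236: 269.
2214 has 365 days, so 365 − 245 = 120 days remain in 2214.
Full years 2215–2235: 16 common + 5 leap = 16×365 + 5×366 = 7670 days.
Total: 120 + 7670 + 269 = 8059 days.
8059 mod 7 = 2, so 2 days before Sunday is Friday.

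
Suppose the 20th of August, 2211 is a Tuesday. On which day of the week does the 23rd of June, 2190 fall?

Count forward from the earlier date (June 23, 2190) to the later (August 20, 2211):
From June 23, 2190 to June 23, 2211: 21 years, of which 4 contain a Feb 29 — 17×365 + 4×366 = 7669 days.
(2200 is not a leap year (divisible by 100 but not 400).)
June 2211: 30 − 23 = 7 days remain.
Then July (31): 31 days.
August 1–20, 2211: 20 days.
Residual: 58 days.
Total: 7727 days.
7727 mod 7 = 6, so 6 days before Tuesday is Wednesday.

Wednesday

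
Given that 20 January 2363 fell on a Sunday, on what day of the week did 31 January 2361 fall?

Count forward from the earlier date (January 31, 2361) to the later (January 20, 2363):
January 31, 2361 → January 31, 2362: 365 days.
January 2362: 31 − 31 = 0 days remain.
Then 11 full months totalling 334 days.
January 1–20, 2363: 20 days.
Residual: 354 days.
Total: 719 days.
719 mod 7 = 5, so 5 days before Sunday is Tuesday.

Tuesday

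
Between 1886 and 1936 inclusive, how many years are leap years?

12

Years divisible by 4: 1888, 1892, …, 1936 — 13 in all.
Of these, 1900 is divisible by 100 but not 400, so not leap.
Leap years: 13 − 1 = 12.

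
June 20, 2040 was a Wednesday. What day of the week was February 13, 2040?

Count forward from the earlier date (February 13, 2040) to the later (June 20, 2040):
February 2040: 29 − 13 = 16 days remain (2040 is a leap year, so February has 29 days).
Then March (31), April (30), May (31): 31 + 30 + 31 = 92 days.
June 1–20, 2040: 20 days.
Total: 16 + 92 + 20 = 128 days.
128 mod 7 = 2, so 2 days before Wednesday is Monday.

Monday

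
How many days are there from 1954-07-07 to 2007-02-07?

From July 7, 1954 to July 7, 2006: 52 years, of which 13 contain a Feb 29 — 39×365 + 13×366 = 18993 days.
(2000 is a leap year (divisible by 400).)
July 2006: 31 − 7 = 24 days remain.
Then August (31), September (30), October (31), November (30), December (31), January (31): 31 + 30 + 31 + 30 + 31 + 31 = 184 days.
February 1–7, 2007: 7 days (2007 is not a leap year).
Residual: 215 days.
Total: 19208 days.

19208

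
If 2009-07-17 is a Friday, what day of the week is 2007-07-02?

Monday

Count forward from the earlier date (July 2, 2007) to the later (July 17, 2009):
Day-of-year of July 2, 2007: 183.
Day-of-year of July 17, 2009: 198.
2007 has 365 days, so 365 − 183 = 182 days remain in 2007.
Full years: 2008: 366. Sum = 366.
Total: 182 + 366 + 198 = 746 days.
746 mod 7 = 4, so 4 days before Friday is Monday.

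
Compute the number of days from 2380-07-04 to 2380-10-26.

114

July 2380: 31 − 4 = 27 days remain.
Then August (31), September (30): 31 + 30 = 61 days.
October 1–26, 2380: 26 days.
Total: 27 + 61 + 26 = 114 days.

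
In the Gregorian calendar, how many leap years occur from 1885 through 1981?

Years divisible by 4: 1888, 1892, …, 1980 — 24 in all.
Of these, 1900 is divisible by 100 but not 400, so not leap.
Leap years: 24 − 1 = 23.

23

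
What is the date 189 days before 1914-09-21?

1914-03-16

Count 189 days before September 21, 1914:
March 1914: 31 − 16 = 15 days remain.
Then April (30), May (31), June (30), July (31), August (31): 30 + 31 + 30 + 31 + 31 = 153 days.
September 1–21, 1914: 21 days.
Total: 15 + 153 + 21 = 189 days.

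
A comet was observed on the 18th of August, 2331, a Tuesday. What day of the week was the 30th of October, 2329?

Wednesday

Count forward from the earlier date (October 30, 2329) to the later (August 18, 2331):
Day-of-year of October 30, 2329: 303.
Day-of-year of August 18, 2331: 230.
2329 has 365 days, so 365 − 303 = 62 days remain in 2329.
Full years: 2330: 365. Sum = 365.
Total: 62 + 365 + 230 = 657 days.
657 mod 7 = 6, so 6 days before Tuesday is Wednesday.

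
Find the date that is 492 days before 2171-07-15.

2170-03-10

Count 492 days before July 15, 2171:
March 10, 2170 → March 10, 2171: 365 days.
March 2171: 31 − 10 = 21 days remain.
Then April (30), May (31), June (30): 30 + 31 + 30 = 91 days.
July 1–15, 2171: 15 days.
Residual: 127 days.
Total: 492 days.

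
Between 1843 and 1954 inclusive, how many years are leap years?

27

Years divisible by 4: 1844, 1848, …, 1952 — 28 in all.
Of these, 1900 is divisible by 100 but not 400, so not leap.
Leap years: 28 − 1 = 27.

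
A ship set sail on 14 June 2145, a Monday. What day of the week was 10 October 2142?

Count forward from the earlier date (October 10, 2142) to the later (June 14, 2145):
October 10, 2142 → October 10, 2143: 365 days.
October 10, 2143 → October 10, 2144: 366 days (2144 is a leap year).
October 2144: 31 − 10 = 21 days remain.
Then November (30), December (31), January (31), February 2145 (28), March (31), April (30), May (31): 30 + 31 + 31 + 28 + 31 + 30 + 31 = 212 days.
June 1–14, 2145: 14 days.
Residual: 247 days.
Total: 978 days.
978 mod 7 = 5, so 5 days before Monday is Wednesday.

Wednesday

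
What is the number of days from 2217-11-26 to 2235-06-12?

6407

From November 26, 2217 to November 26, 2234: 17 years, of which 4 contain a Feb 29 — 13×365 + 4×366 = 6209 days.
November 2234: 30 − 26 = 4 days remain.
Then December (31), January (31), February 2235 (28), March (31), April (30), May (31): 31 + 31 + 28 + 31 + 30 + 31 = 182 days.
June 1–12, 2235: 12 days.
Residual: 198 days.
Total: 6407 days.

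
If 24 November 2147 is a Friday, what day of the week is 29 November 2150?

Day-of-year of November 24, 2147: 328.
Day-of-year of November 29, 2150: 333.
2147 has 365 days, so 365 − 328 = 37 days remain in 2147.
Full years: 2148: 366; 2149: 365. Sum = 731.
Total: 37 + 731 + 333 = 1101 days.
1101 mod 7 = 2, so 2 days after Friday is Sunday.

Sunday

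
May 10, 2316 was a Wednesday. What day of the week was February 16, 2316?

Count forward from the earlier date (February 16, 2316) to the later (May 10, 2316):
February 2316: 29 − 16 = 13 days remain (2316 is a leap year, so February has 29 days).
Then March (31), April (30): 31 + 30 = 61 days.
May 1–10, 2316: 10 days.
Total: 13 + 61 + 10 = 84 days.
84 is a multiple of 7, so February 16, 2316 falls on the same weekday: Wednesday.

Wednesday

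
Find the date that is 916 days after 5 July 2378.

6 January 2381

Count 916 days after July 5, 2378:
Day-of-year of July 5, 2378: 186.
Day-of-year of January 6, 2381: 6.
2378 has 365 days, so 365 − 186 = 179 days remain in 2378.
Full years: 2379: 365; 2380: 366. Sum = 731.
Total: 179 + 731 + 6 = 916 days.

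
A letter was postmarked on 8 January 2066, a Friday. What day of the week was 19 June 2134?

Saturday

From January 8, 2066 to January 8, 2134: 68 years, of which 16 contain a Feb 29 — 52×365 + 16×366 = 24836 days.
(2100 is not a leap year (divisible by 100 but not 400).)
January 2134: 31 − 8 = 23 days remain.
Then February 2134 (28), March (31), April (30), May (31): 28 + 31 + 30 + 31 = 120 days.
June 1–19, 2134: 19 days.
Residual: 162 days.
Total: 24998 days.
24998 mod 7 = 1, so 1 day after Friday is Saturday.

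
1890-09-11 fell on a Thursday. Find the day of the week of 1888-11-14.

Wednesday

Count forward from the earlier date (November 14, 1888) to the later (September 11, 1890):
Day-of-year of November 14, 1888: 319.
Day-of-year of September 11, 1890: 254.
1888 has 366 days, so 366 − 319 = 47 days remain in 1888.
Full years: 1889: 365. Sum = 365.
Total: 47 + 365 + 254 = 666 days.
666 mod 7 = 1, so 1 day before Thursday is Wednesday.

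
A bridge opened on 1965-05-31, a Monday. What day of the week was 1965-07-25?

May 1965: 31 − 31 = 0 days remain.
Then June (30): 30 days.
July 1–25, 1965: 25 days.
Total: 0 + 30 + 25 = 55 days.
55 mod 7 = 6, so 6 days after Monday is Sunday.

Sunday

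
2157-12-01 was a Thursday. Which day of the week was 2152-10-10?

Count forward from the earlier date (October 10, 2152) to the later (December 1, 2157):
October 10, 2152 → October 10, 2153: 365 days.
October 10, 2153 → October 10, 2154: 365 days.
October 10, 2154 → October 10, 2155: 365 days.
October 10, 2155 → October 10, 2156: 366 days (2156 is a leap year).
October 10, 2156 → October 10, 2157: 365 days.
October 2157: 31 − 10 = 21 days remain.
Then November (30): 30 days.
December 1, 2157: 1 day.
Residual: 52 days.
Total: 1878 days.
1878 mod 7 = 2, so 2 days before Thursday is Tuesday.

Tuesday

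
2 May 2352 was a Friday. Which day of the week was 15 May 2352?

Thursday

Within May 2352: 15 − 2 = 13 days.
13 mod 7 = 6, so 6 days after Friday is Thursday.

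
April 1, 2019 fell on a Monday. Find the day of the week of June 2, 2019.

April 2019: 30 − 1 = 29 days remain.
Then May (31): 31 days.
June 1–2, 2019: 2 days.
Total: 29 + 31 + 2 = 62 days.
62 mod 7 = 6, so 6 days after Monday is Sunday.

Sunday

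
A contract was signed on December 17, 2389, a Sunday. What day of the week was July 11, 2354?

Count forward from the earlier date (July 11, 2354) to the later (December 17, 2389):
From July 11, 2354 to July 11, 2389: 35 years, of which 9 contain a Feb 29 — 26×365 + 9×366 = 12784 days.
July 2389: 31 − 11 = 20 days remain.
Then August (31), September (30), October (31), November (30): 31 + 30 + 31 + 30 = 122 days.
December 1–17, 2389: 17 days.
Residual: 159 days.
Total: 12943 days.
12943 is a multiple of 7, so July 11, 2354 falls on the same weekday: Sunday.

Sunday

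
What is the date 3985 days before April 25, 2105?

May 27, 2094

Count 3985 days before April 25, 2105:
Day-of-year of May 27, 2094: 147.
Day-of-year of April 25, 2105: 115.
2094 has 365 days, so 365 − 147 = 218 days remain in 2094.
Full years 2095–2104: 8 common + 2 leap = 8×365 + 2×366 = 3652 days.
Total: 218 + 3652 + 115 = 3985 days.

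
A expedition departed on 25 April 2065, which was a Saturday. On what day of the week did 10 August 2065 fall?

April 2065: 30 − 25 = 5 days remain.
Then May (31), June (30), July (31): 31 + 30 + 31 = 92 days.
August 1–10, 2065: 10 days.
Total: 5 + 92 + 10 = 107 days.
107 mod 7 = 2, so 2 days after Saturday is Monday.

Monday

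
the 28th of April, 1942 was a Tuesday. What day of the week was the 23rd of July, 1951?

Day-of-year of April 28, 1942: 118.
Day-of-year of July 23, 1951: 204.
1942 has 365 days, so 365 − 118 = 247 days remain in 1942.
Full years 1943–1950: 6 common + 2 leap = 6×365 + 2×366 = 2922 days.
Total: 247 + 2922 + 204 = 3373 days.
3373 mod 7 = 6, so 6 days after Tuesday is Monday.

Monday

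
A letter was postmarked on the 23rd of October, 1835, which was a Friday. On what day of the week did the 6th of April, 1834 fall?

Count forward from the earlier date (April 6, 1834) to the later (October 23, 1835):
April 1834: 30 − 6 = 24 days remain.
Then 17 full months totalling 518 days.
October 1–23, 1835: 23 days.
Total: 24 + 518 + 23 = 565 days.
565 mod 7 = 5, so 5 days before Friday is Sunday.

Sunday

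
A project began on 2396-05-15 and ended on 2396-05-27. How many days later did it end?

12

Within May 2396: 27 − 15 = 12 days.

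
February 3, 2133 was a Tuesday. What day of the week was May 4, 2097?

Count forward from the earlier date (May 4, 2097) to the later (February 3, 2133):
Day-of-year of May 4, 2097: 124.
Day-of-year of February 3, 2133: 34.
2097 has 365 days, so 365 − 124 = 241 days remain in 2097.
Full years 2098–2132: 27 common + 8 leap = 27×365 + 8×366 = 12783 days.
Total: 241 + 12783 + 34 = 13058 days.
13058 mod 7 = 3, so 3 days before Tuesday is Saturday.

Saturday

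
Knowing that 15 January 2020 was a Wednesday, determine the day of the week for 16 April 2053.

Wednesday

From January 15, 2020 to January 15, 2053: 33 years, of which 9 contain a Feb 29 — 24×365 + 9×366 = 12054 days.
January 2053: 31 − 15 = 16 days remain.
Then February 2053 (28), March (31): 28 + 31 = 59 days.
April 1–16, 2053: 16 days.
Residual: 91 days.
Total: 12145 days.
12145 is a multiple of 7, so 16 April 2053 falls on the same weekday: Wednesday.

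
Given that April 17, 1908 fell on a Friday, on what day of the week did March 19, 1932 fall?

Saturday

Day-of-year of April 17, 1908: 108.
Day-of-year of March 19, 1932: 79.
1908 has 366 days, so 366 − 108 = 258 days remain in 1908.
Full years 1909–1931: 18 common + 5 leap = 18×365 + 5×366 = 8400 days.
Total: 258 + 8400 + 79 = 8737 days.
8737 mod 7 = 1, so 1 day after Friday is Saturday.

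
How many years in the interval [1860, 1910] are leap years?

12

Years divisible by 4: 1860, 1864, …, 1908 — 13 in all.
Of these, 1900 is divisible by 100 but not 400, so not leap.
Leap years: 13 − 1 = 12.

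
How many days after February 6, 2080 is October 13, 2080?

February 2080: 29 − 6 = 23 days remain (2080 is a leap year, so February has 29 days).
Then March (31), April (30), May (31), June (30), July (31), August (31), September (30): 31 + 30 + 31 + 30 + 31 + 31 + 30 = 214 days.
October 1–13, 2080: 13 days.
Total: 23 + 214 + 13 = 250 days.

250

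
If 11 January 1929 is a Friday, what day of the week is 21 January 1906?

Count forward from the earlier date (January 21, 1906) to the later (January 11, 1929):
From January 21, 1906 to January 21, 1928: 22 years, of which 5 contain a Feb 29 — 17×365 + 5×366 = 8035 days.
January 1928: 31 − 21 = 10 days remain.
Then 11 full months totalling 335 days.
January 1–11, 1929: 11 days.
Residual: 356 days.
Total: 8391 days.
8391 mod 7 = 5, so 5 days before Friday is Sunday.

Sunday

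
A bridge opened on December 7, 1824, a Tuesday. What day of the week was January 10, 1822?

Count forward from the earlier date (January 10, 1822) to the later (December 7, 1824):
Day-of-year of January 10, 1822: 10.
Day-of-year of December 7, 1824: 342.
1822 has 365 days, so 365 − 10 = 355 days remain in 1822.
Full years: 1823: 365. Sum = 365.
Total: 355 + 365 + 342 = 1062 days.
1062 mod 7 = 5, so 5 days before Tuesday is Thursday.

Thursday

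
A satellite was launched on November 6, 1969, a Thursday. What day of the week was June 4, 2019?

Tuesday

From November 6, 1969 to November 6, 2018: 49 years, of which 12 contain a Feb 29 — 37×365 + 12×366 = 17897 days.
(2000 is a leap year (divisible by 400).)
November 2018: 30 − 6 = 24 days remain.
Then December (31), January (31), February 2019 (28), March (31), April (30), May (31): 31 + 31 + 28 + 31 + 30 + 31 = 182 days.
June 1–4, 2019: 4 days.
Residual: 210 days.
Total: 18107 days.
18107 mod 7 = 5, so 5 days after Thursday is Tuesday.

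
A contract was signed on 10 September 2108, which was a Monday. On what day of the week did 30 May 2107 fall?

Monday

Count forward from the earlier date (May 30, 2107) to the later (September 10, 2108):
Day-of-year of May 30, 2107: 150.
Day-of-year of September 10, 2108: 254.
2107 has 365 days, so 365 − 150 = 215 days remain in 2107.
Total: 215 + 254 = 469 days.
469 is a multiple of 7, so 30 May 2107 falls on the same weekday: Monday.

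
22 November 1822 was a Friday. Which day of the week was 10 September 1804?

Count forward from the earlier date (September 10, 1804) to the later (November 22, 1822):
From September 10, 1804 to September 10, 1822: 18 years, of which 4 contain a Feb 29 — 14×365 + 4×366 = 6574 days.
September 1822: 30 − 10 = 20 days remain.
Then October (31): 31 days.
November 1–22, 1822: 22 days.
Residual: 73 days.
Total: 6647 days.
6647 mod 7 = 4, so 4 days before Friday is Monday.

Monday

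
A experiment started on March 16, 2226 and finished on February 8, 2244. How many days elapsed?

Day-of-year of March 16, 2226: 75.
Day-of-year of February 8, 2244: 39.
2226 has 365 days, so 365 − 75 = 290 days remain in 2226.
Full years 2227–2243: 13 common + 4 leap = 13×365 + 4×366 = 6209 days.
Total: 290 + 6209 + 39 = 6538 days.

6538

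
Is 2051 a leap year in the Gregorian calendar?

No

2051 is not a leap year.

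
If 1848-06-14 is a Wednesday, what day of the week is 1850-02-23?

June 1848: 30 − 14 = 16 days remain.
Then 19 full months totalling 580 days.
February 1–23, 1850: 23 days (1850 is not a leap year).
Total: 16 + 580 + 23 = 619 days.
619 mod 7 = 3, so 3 days after Wednesday is Saturday.

Saturday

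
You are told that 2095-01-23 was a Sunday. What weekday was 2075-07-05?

Friday

Count forward from the earlier date (July 5, 2075) to the later (January 23, 2095):
Day-of-year of July 5, 2075: 186.
Day-of-year of January 23, 2095: 23.
2075 has 365 days, so 365 − 186 = 179 days remain in 2075.
Full years 2076–2094: 14 common + 5 leap = 14×365 + 5×366 = 6940 days.
Total: 179 + 6940 + 23 = 7142 days.
7142 mod 7 = 2, so 2 days before Sunday is Friday.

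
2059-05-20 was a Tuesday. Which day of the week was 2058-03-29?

Friday

Count forward from the earlier date (March 29, 2058) to the later (May 20, 2059):
March 2058: 31 − 29 = 2 days remain.
Then 13 full months totalling 395 days.
May 1–20, 2059: 20 days.
Total: 2 + 395 + 20 = 417 days.
417 mod 7 = 4, so 4 days before Tuesday is Friday.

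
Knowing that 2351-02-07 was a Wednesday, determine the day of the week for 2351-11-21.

February 2351: 28 − 7 = 21 days remain (2351 is not a leap year, so February has 28 days).
Then March (31), April (30), May (31), June (30), July (31), August (31), September (30), October (31): 31 + 30 + 31 + 30 + 31 + 31 + 30 + 31 = 245 days.
November 1–21, 2351: 21 days.
Total: 21 + 245 + 21 = 287 days.
287 is a multiple of 7, so 2351-11-21 falls on the same weekday: Wednesday.

Wednesday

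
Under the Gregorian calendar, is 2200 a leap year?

No

2200 is not a leap year (divisible by 100 but not 400).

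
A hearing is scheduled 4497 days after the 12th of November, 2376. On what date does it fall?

the 6th of March, 2389

Count 4497 days after November 12, 2376:
From November 12, 2376 to November 12, 2388: 12 years, of which 3 contain a Feb 29 — 9×365 + 3×366 = 4383 days.
November 2388: 30 − 12 = 18 days remain.
Then December (31), January (31), February 2389 (28): 31 + 31 + 28 = 90 days.
March 1–6, 2389: 6 days.
Residual: 114 days.
Total: 4497 days.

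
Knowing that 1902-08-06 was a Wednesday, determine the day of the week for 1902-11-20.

Thursday

August 1902: 31 − 6 = 25 days remain.
Then September (30), October (31): 30 + 31 = 61 days.
November 1–20, 1902: 20 days.
Total: 25 + 61 + 20 = 106 days.
106 mod 7 = 1, so 1 day after Wednesday is Thursday.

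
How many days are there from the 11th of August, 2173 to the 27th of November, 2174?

August 11, 2173 → August 11, 2174: 365 days.
August 2174: 31 − 11 = 20 days remain.
Then September (30), October (31): 30 + 31 = 61 days.
November 1–27, 2174: 27 days.
Residual: 108 days.
Total: 473 days.

473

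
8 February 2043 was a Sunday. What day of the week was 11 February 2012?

Count forward from the earlier date (February 11, 2012) to the later (February 8, 2043):
Day-of-year of February 11, 2012: 42.
Day-of-year of February 8, 2043: 39.
2012 has 366 days, so 366 − 42 = 324 days remain in 2012.
Full years 2013–2042: 23 common + 7 leap = 23×365 + 7×366 = 10957 days.
Total: 324 + 10957 + 39 = 11320 days.
11320 mod 7 = 1, so 1 day before Sunday is Saturday.

Saturday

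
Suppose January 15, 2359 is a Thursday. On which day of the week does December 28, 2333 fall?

Thursday

Count forward from the earlier date (December 28, 2333) to the later (January 15, 2359):
Day-of-year of December 28, 2333: 362.
Day-of-year of January 15, 2359: 15.
2333 has 365 days, so 365 − 362 = 3 days remain in 2333.
Full years 2334–2358: 19 common + 6 leap = 19×365 + 6×366 = 9131 days.
Total: 3 + 9131 + 15 = 9149 days.
9149 is a multiple of 7, so December 28, 2333 falls on the same weekday: Thursday.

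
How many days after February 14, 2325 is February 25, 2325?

Within February 2325: 25 − 14 = 11 days.

11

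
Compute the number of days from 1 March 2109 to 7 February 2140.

From March 1, 2109 to March 1, 2139: 30 years, of which 7 contain a Feb 29 — 23×365 + 7×366 = 10957 days.
March 2139: 31 − 1 = 30 days remain.
Then 10 full months totalling 306 days.
February 1–7, 2140: 7 days (2140 is a leap year).
Residual: 343 days.
Total: 11300 days.

11300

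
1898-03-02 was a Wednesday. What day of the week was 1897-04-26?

Count forward from the earlier date (April 26, 1897) to the later (March 2, 1898):
Day-of-year of April 26, 1897: 116.
Day-of-year of March 2, 1898: 61.
1897 has 365 days, so 365 − 116 = 249 days remain in 1897.
Total: 249 + 61 = 310 days.
310 mod 7 = 2, so 2 days before Wednesday is Monday.

Monday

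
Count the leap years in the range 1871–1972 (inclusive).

Years divisible by 4: 1872, 1876, …, 1972 — 26 in all.
Of these, 1900 is divisible by 100 but not 400, so not leap.
Leap years: 26 − 1 = 25.

25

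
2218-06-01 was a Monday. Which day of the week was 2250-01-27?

From June 1, 2218 to June 1, 2249: 31 years, of which 8 contain a Feb 29 — 23×365 + 8×366 = 11323 days.
June 2249: 30 − 1 = 29 days remain.
Then July (31), August (31), September (30), October (31), November (30), December (31): 31 + 31 + 30 + 31 + 30 + 31 = 184 days.
January 1–27, 2250: 27 days.
Residual: 240 days.
Total: 11563 days.
11563 mod 7 = 6, so 6 days after Monday is Sunday.

Sunday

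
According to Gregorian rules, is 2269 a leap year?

2269 is not a leap year.

No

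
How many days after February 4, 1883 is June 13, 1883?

February 1883: 28 − 4 = 24 days remain (1883 is not a leap year, so February has 28 days).
Then March (31), April (30), May (31): 31 + 30 + 31 = 92 days.
June 1–13, 1883: 13 days.
Total: 24 + 92 + 13 = 129 days.

129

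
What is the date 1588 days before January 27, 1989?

September 22, 1984

Count 1588 days before January 27, 1989:
September 22, 1984 → September 22, 1985: 365 days.
September 22, 1985 → September 22, 1986: 365 days.
September 22, 1986 → September 22, 1987: 365 days.
September 22, 1987 → September 22, 1988: 366 days (1988 is a leap year).
September 1988: 30 − 22 = 8 days remain.
Then October (31), November (30), December (31): 31 + 30 + 31 = 92 days.
January 1–27, 1989: 27 days.
Residual: 127 days.
Total: 1588 days.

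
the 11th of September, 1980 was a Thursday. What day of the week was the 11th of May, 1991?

Day-of-year of September 11, 1980: 255.
Day-of-year of May 11, 1991: 131.
1980 has 366 days, so 366 − 255 = 111 days remain in 1980.
Full years 1981–1990: 8 common + 2 leap = 8×365 + 2×366 = 3652 days.
Total: 111 + 3652 + 131 = 3894 days.
3894 mod 7 = 2, so 2 days after Thursday is Saturday.

Saturday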